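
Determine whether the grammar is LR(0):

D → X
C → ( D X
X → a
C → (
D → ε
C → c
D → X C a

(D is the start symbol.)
A grammar is LR(0) if no state in the canonical LR(0) collection has:
  - both a shift item (dot before a terminal) and a complete item (shift-reduce conflict), or
  - two or more complete items (reduce-reduce conflict; the accept item [D' → D .] counts as a complete item here).

Augment with D' → D and build the canonical LR(0) collection (I0 = CLOSURE({[D' → . D]}), then GOTO on every symbol after a dot until no new states appear). It has 10 states:
  I0: { [D → . X C a], [D → . X], [D → .], [D' → . D], [X → . a] }  — shift, reduce
  I1: { [D' → D .] }  — accept
  I2: { [C → . ( D X], [C → . (], [C → . c], [D → X . C a], [D → X .] }  — shift, reduce
  I3: { [X → a .] }  — reduce
  I4: { [C → ( . D X], [C → ( .], [D → . X C a], [D → . X], [D → .], [X → . a] }  — shift, 2 reduces
  I5: { [D → X C . a] }  — shift
  I6: { [C → c .] }  — reduce
  I7: { [D → X C a .] }  — reduce
  I8: { [C → ( D . X], [X → . a] }  — shift
  I9: { [C → ( D X .] }  — reduce

Conflict in state I0:
  Shift-reduce conflict between [D → .] and [X → . a]
So the grammar is NOT LR(0).

Answer: No. Shift-reduce conflict between [D → .] and [X → . a]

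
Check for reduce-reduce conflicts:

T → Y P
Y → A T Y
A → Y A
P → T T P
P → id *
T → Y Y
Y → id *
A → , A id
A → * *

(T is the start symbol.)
Yes — I13: [P → id * .] vs [Y → id * .]

A reduce-reduce conflict occurs when an LR(0) state has two complete items [A → α .] and [B → β .] — both call for a reduction, and with no lookahead the parser cannot choose between them.

Augment with T' → T and build the canonical LR(0) collection (I0 = CLOSURE({[T' → . T]}), then GOTO on every symbol after a dot until no new states appear). It has 22 states:
  I0: { [A → . * *], [A → . , A id], [A → . Y A], [T → . Y P], [T → . Y Y], [T' → . T], [Y → . A T Y], [Y → . id *] }  — shift
  I1: { [A → * . *] }  — shift
  I2: { [A → , . A id], [A → . * *], [A → . , A id], [A → . Y A], [Y → . A T Y], [Y → . id *] }  — shift
  I3: { [A → . * *], [A → . , A id], [A → . Y A], [T → . Y P], [T → . Y Y], [Y → . A T Y], [Y → . id *], [Y → A . T Y] }  — shift
  I4: { [T' → T .] }  — accept
  I5: { [A → . * *], [A → . , A id], [A → . Y A], [A → Y . A], [P → . T T P], [P → . id *], [T → . Y P], [T → . Y Y], [T → Y . P], [T → Y . Y], [Y → . A T Y], [Y → . id *] }  — shift
  I6: { [Y → id . *] }  — shift
  I7: { [Y → id * .] }  — reduce
  I8: { [A → . * *], [A → . , A id], [A → . Y A], [A → Y A .], [T → . Y P], [T → . Y Y], [Y → . A T Y], [Y → . id *], [Y → A . T Y] }  — shift, reduce
  I9: { [T → Y P .] }  — reduce
  I10: { [A → . * *], [A → . , A id], [A → . Y A], [P → T . T P], [T → . Y P], [T → . Y Y], [Y → . A T Y], [Y → . id *] }  — shift
  I11: { [A → . * *], [A → . , A id], [A → . Y A], [A → Y . A], [P → . T T P], [P → . id *], [T → . Y P], [T → . Y Y], [T → Y . P], [T → Y . Y], [T → Y Y .], [Y → . A T Y], [Y → . id *] }  — shift, reduce
  I12: { [P → id . *], [Y → id . *] }  — shift
  I13: { [P → id * .], [Y → id * .] }  — 2 reduces
  I14: { [A → . * *], [A → . , A id], [A → . Y A], [P → . T T P], [P → . id *], [P → T T . P], [T → . Y P], [T → . Y Y], [Y → . A T Y], [Y → . id *] }  — shift
  I15: { [P → T T P .] }  — reduce
  I16: { [A → . * *], [A → . , A id], [A → . Y A], [Y → . A T Y], [Y → . id *], [Y → A T . Y] }  — shift
  I17: { [A → . * *], [A → . , A id], [A → . Y A], [A → Y . A], [Y → . A T Y], [Y → . id *], [Y → A T Y .] }  — shift, reduce
  I18: { [A → . * *], [A → . , A id], [A → . Y A], [A → Y . A], [Y → . A T Y], [Y → . id *] }  — shift
  I19: { [A → , A . id], [A → . * *], [A → . , A id], [A → . Y A], [T → . Y P], [T → . Y Y], [Y → . A T Y], [Y → . id *], [Y → A . T Y] }  — shift
  I20: { [A → , A id .], [Y → id . *] }  — shift, reduce
  I21: { [A → * * .] }  — reduce

I13 contains complete items [P → id * .], [Y → id * .] — reduce-reduce conflict.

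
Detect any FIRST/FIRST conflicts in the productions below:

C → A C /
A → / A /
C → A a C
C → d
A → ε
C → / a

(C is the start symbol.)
FIRST sets of the non-terminals at (or reachable through a nullable prefix from) the front of some alternative:
  FIRST(A) = { '/', ε }
  FIRST(C) = { '/', 'a', 'd' }

Productions for C:
  C → A C /: FIRST = { '/', 'a', 'd' }
  C → A a C: FIRST = { '/', 'a' }
  C → d: FIRST = { 'd' }
  C → / a: FIRST = { '/' }
Productions for A:
  A → / A /: FIRST = { '/' }
  A → ε: FIRST = { ε }

Conflict for C: C → A C / and C → A a C
  Overlap: { '/', 'a' }
Conflict for C: C → A C / and C → d
  Overlap: { 'd' }
Conflict for C: C → A C / and C → / a
  Overlap: { '/' }
Conflict for C: C → A a C and C → / a
  Overlap: { '/' }

Answer: Yes. C → A C '/' / C → A a C on { '/', 'a' }; C → A C '/' / C → d on { 'd' }; C → A C '/' / C → '/' a on { '/' }; C → A a C / C → '/' a on { '/' }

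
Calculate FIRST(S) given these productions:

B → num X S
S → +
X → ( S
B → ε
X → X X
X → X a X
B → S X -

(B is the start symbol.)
From S → +:
  - '+' is a terminal: add '+' and stop

Collecting: FIRST(S) = { '+' }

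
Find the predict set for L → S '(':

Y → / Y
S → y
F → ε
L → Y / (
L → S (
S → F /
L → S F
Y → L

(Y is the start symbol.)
PREDICT(L → S '(') = (FIRST(RHS) \ {ε}) ∪ (FOLLOW(L) if ε ∈ FIRST(RHS), i.e. RHS ⇒* ε)
FIRST(S) = { '/', 'y' }
FIRST(S '(') = { '/', 'y' }
ε ∉ FIRST(S '('), so FOLLOW(L) is not added.
PREDICT(L → S '(') = { '/', 'y' }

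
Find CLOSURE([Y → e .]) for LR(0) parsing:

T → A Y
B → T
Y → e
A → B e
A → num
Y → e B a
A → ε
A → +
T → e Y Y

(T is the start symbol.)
{ [Y → e .] }

To compute CLOSURE, for each item [A → α.Bβ] where B is a non-terminal, add [B → .γ] for all productions B → γ; repeat for the newly added items until nothing changes.

Start with: [Y → e .]
The dot is at the end, so nothing is added.

CLOSURE = { [Y → e .] }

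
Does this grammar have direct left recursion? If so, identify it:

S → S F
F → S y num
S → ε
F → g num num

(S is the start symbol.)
S → S F: LEFT RECURSIVE (starts with S)
F → S y num: starts with S
S → ε: starts with ε
F → g num num: starts with g

The grammar has direct left recursion on: S.

Answer: Yes, S is left-recursive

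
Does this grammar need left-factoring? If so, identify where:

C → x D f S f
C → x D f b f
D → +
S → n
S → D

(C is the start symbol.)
Left-factoring is needed when two productions for the same non-terminal
share a common prefix on the right-hand side.

Productions for C:
  C → x D f S f
  C → x D f b f
Productions for S:
  S → n
  S → D

Found common prefix 'x D f' in productions for C

Answer: Yes, C has productions with common prefix 'x D f'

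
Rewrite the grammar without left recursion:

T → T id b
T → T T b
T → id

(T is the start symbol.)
T is directly left-recursive. The standard transformation for
  A → A α₁ | ... | A α_m | β₁ | ... | β_n
is
  A  → β₁ A' | ... | β_n A'
  A' → α₁ A' | ... | α_m A' | ε

T → id becomes T → id T'
T → T id b becomes T' → id b T'
T → T T b becomes T' → T b T'
Add T' → ε

Resulting grammar:
T → id T'
T' → id b T'
T' → T b T'
T' → ε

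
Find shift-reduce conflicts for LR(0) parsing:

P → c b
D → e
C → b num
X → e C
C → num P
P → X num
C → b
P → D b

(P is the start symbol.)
A shift-reduce conflict occurs when an LR(0) state has both:
  - a complete (reduce) item [A → α .] (dot at the end), and
  - a shift item [B → β . c γ] (dot before a terminal).

Augment with P' → P and build the canonical LR(0) collection (I0 = CLOSURE({[P' → . P]}), then GOTO on every symbol after a dot until no new states appear). It has 14 states:
  I0: { [D → . e], [P → . D b], [P → . X num], [P → . c b], [P' → . P], [X → . e C] }  — shift
  I1: { [P → D . b] }  — shift
  I2: { [P' → P .] }  — accept
  I3: { [P → X . num] }  — shift
  I4: { [P → c . b] }  — shift
  I5: { [C → . b num], [C → . b], [C → . num P], [D → e .], [X → e . C] }  — shift, reduce
  I6: { [X → e C .] }  — reduce
  I7: { [C → b . num], [C → b .] }  — shift, reduce
  I8: { [C → num . P], [D → . e], [P → . D b], [P → . X num], [P → . c b], [X → . e C] }  — shift
  I9: { [C → num P .] }  — reduce
  I10: { [C → b num .] }  — reduce
  I11: { [P → c b .] }  — reduce
  I12: { [P → X num .] }  — reduce
  I13: { [P → D b .] }  — reduce

I5 contains reduce item [D → e .] and shift items [C → . b], [C → . b num], [C → . num P] — shift-reduce conflict.
I7 contains reduce item [C → b .] and shift item [C → b . num] — shift-reduce conflict.

Answer: Yes — I5: [D → e .] vs [C → . b]; I7: [C → b .] vs [C → b . num]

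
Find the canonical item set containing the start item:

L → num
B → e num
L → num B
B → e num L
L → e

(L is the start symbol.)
{ [L → . e], [L → . num B], [L → . num], [L' → . L] }

First, augment the grammar with L' → L
I₀ = CLOSURE({ [L' → . L] }):
  [L' → . L] has the dot before L: add [L → . num], [L → . num B], [L → . e]
No further items can be added.

I₀ = { [L → . e], [L → . num B], [L → . num], [L' → . L] }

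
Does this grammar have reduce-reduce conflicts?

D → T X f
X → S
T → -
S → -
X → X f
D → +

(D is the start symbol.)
A reduce-reduce conflict occurs when an LR(0) state has two complete items [A → α .] and [B → β .] — both call for a reduction, and with no lookahead the parser cannot choose between them.

Augment with D' → D and build the canonical LR(0) collection (I0 = CLOSURE({[D' → . D]}), then GOTO on every symbol after a dot until no new states appear). It has 9 states:
  I0: { [D → . +], [D → . T X f], [D' → . D], [T → . -] }  — shift
  I1: { [D → + .] }  — reduce
  I2: { [T → - .] }  — reduce
  I3: { [D' → D .] }  — accept
  I4: { [D → T . X f], [S → . -], [X → . S], [X → . X f] }  — shift
  I5: { [S → - .] }  — reduce
  I6: { [X → S .] }  — reduce
  I7: { [D → T X . f], [X → X . f] }  — shift
  I8: { [D → T X f .], [X → X f .] }  — 2 reduces

I8 contains complete items [D → T X f .], [X → X f .] — reduce-reduce conflict.

Answer: Yes — I8: [D → T X f .] vs [X → X f .]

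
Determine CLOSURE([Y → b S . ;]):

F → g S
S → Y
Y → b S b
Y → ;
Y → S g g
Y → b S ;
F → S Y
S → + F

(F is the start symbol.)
{ [Y → b S . ;] }

Start with: [Y → b S . ;]
The dot precedes the terminal ';', so nothing is added.

CLOSURE = { [Y → b S . ;] }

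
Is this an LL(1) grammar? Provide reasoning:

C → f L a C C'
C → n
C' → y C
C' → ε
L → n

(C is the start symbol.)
Relevant sets:
  FOLLOW(C') = { $, 'y' }

For C:
  PREDICT(C → f L a C C') = { 'f' }
  PREDICT(C → n) = { 'n' }
For C':
  PREDICT(C' → y C) = { 'y' }
  PREDICT(C' → ε) = { $, 'y' }
L has a single production, so nothing to check there.

Conflict found: Predict set conflict for C': { 'y' }
The grammar is NOT LL(1).

Answer: No. Predict set conflict for C': { 'y' }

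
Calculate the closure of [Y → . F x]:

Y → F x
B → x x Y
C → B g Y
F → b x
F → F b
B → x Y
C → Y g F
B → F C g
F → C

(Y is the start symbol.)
Start with: [Y → . F x]
  [Y → . F x] has the dot before F: add [F → . b x], [F → . F b], [F → . C]
  [F → . C] has the dot before C: add [C → . B g Y], [C → . Y g F]
  [C → . B g Y] has the dot before B: add [B → . x x Y], [B → . x Y], [B → . F C g]
  [C → . Y g F] has the dot before Y: all Y-items already present
No further items can be added.

CLOSURE = { [B → . F C g], [B → . x Y], [B → . x x Y], [C → . B g Y], [C → . Y g F], [F → . C], [F → . F b], [F → . b x], [Y → . F x] }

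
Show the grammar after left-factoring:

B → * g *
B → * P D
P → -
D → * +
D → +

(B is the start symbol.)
Left-factoring transforms A → αβ₁ | αβ₂ into A → αA' and A' → β₁ | β₂
(α is the longest common prefix among the alternatives). Repeat until
no nonterminal has two alternatives with a common prefix.

Round 1: B has alternatives sharing prefix '*'. Introduce B': B → * B'
  Add: B' → g *
  Add: B' → P D

No remaining common prefixes — done.

Resulting grammar:
B → * B'
B' → g *
B' → P D
P → -
D → * +
D → +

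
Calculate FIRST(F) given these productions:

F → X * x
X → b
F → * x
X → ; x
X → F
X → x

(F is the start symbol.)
FIRST sets of the other non-terminals involved (by the same procedure, iterated to a fixed point):
  FIRST(X) = { '*', ';', 'b', 'x' }

From F → X * x:
  - X is a non-terminal: add FIRST(X) \ {ε} = { '*', ';', 'b', 'x' }
    X is not nullable, so stop
From F → * x:
  - '*' is a terminal: add '*' and stop

Collecting: FIRST(F) = { '*', ';', 'b', 'x' }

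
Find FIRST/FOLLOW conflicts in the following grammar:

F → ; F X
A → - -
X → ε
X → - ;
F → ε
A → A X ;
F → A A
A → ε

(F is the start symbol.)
A FIRST/FOLLOW conflict occurs when a non-terminal N has a nullable alternative N → β (β ⇒* ε) and another alternative N → α with FIRST(α) ∩ FOLLOW(N) ≠ ∅: on such a lookahead the parser cannot decide between expanding α and letting N vanish via β.

Nullable non-terminals: A, F, X.
FIRST sets used below: FIRST(A) = { '-', ';', ε }, FIRST(X) = { '-', ε }

A: nullable alternative(s) A → ε; FOLLOW(A) = { $, '-', ';' }
  A → - -: FIRST \ {ε} = { '-' } — overlaps FOLLOW(A) on { '-' }: CONFLICT
  A → A X ;: FIRST \ {ε} = { '-', ';' } — overlaps FOLLOW(A) on { '-', ';' }: CONFLICT
  A → ε: FIRST \ {ε} = { } — this is the only nullable alternative, skip

F: nullable alternative(s) F → ε, F → A A; FOLLOW(F) = { $, '-' }
  F → ; F X: FIRST \ {ε} = { ';' } — disjoint from FOLLOW(F)
  F → ε: FIRST \ {ε} = { } — disjoint from FOLLOW(F)
  F → A A: FIRST \ {ε} = { '-', ';' } — overlaps FOLLOW(F) on { '-' }: CONFLICT

X: nullable alternative(s) X → ε; FOLLOW(X) = { $, '-', ';' }
  X → ε: FIRST \ {ε} = { } — this is the only nullable alternative, skip
  X → - ;: FIRST \ {ε} = { '-' } — overlaps FOLLOW(X) on { '-' }: CONFLICT

So the grammar has 4 FIRST/FOLLOW conflicts (marked CONFLICT above).

Answer: Yes. F → A A with FOLLOW(F) on { '-' }; A → '-' '-' with FOLLOW(A) on { '-' }; A → A X ';' with FOLLOW(A) on { '-', ';' }; X → '-' ';' with FOLLOW(X) on { '-' }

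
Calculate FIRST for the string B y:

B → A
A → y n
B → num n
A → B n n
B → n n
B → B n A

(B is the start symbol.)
{ 'n', 'num', 'y' }

FIRST sets of the non-terminals involved (from the grammar, by fixed-point iteration):
  FIRST(B) = { 'n', 'num', 'y' }

To compute FIRST(B y), process the symbols left to right:
Symbol B is a non-terminal. Add FIRST(B) \ {ε} = { 'n', 'num', 'y' }
B is not nullable (ε ∉ FIRST(B)), so stop here.
FIRST(B y) = { 'n', 'num', 'y' }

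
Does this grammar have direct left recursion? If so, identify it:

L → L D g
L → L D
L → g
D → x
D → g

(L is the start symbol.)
Direct left recursion occurs when N → N α for some non-terminal N (the right-hand side begins with the left-hand side itself).

L → L D g: LEFT RECURSIVE (starts with L)
L → L D: LEFT RECURSIVE (starts with L)
L → g: starts with g
D → x: starts with x
D → g: starts with g

The grammar has direct left recursion on: L.

Answer: Yes, L is left-recursive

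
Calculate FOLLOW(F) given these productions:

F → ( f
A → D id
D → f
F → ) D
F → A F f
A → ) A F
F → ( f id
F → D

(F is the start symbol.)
F is the start symbol, so $ ∈ FOLLOW(F).
In F → A F f: F is followed by f, add FIRST(f) \ {ε} = { 'f' }
In A → ) A F: F is at the end, add FOLLOW(A)

The FOLLOW sets referred to above (computed the same way, to a fixed point):
  FOLLOW(A) = { '(', ')', 'f' }

Taking the union: FOLLOW(F) = { $, '(', ')', 'f' }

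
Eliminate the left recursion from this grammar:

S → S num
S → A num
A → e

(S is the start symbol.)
S → A num S'
S' → num S'
S' → ε
A → e

S is directly left-recursive. The standard transformation for
  A → A α₁ | ... | A α_m | β₁ | ... | β_n
is
  A  → β₁ A' | ... | β_n A'
  A' → α₁ A' | ... | α_m A' | ε

S → A num becomes S → A num S'
S → S num becomes S' → num S'
Add S' → ε

Productions for other non-terminals are unchanged:
  A → e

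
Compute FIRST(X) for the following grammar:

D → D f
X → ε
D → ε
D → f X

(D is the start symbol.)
{ ε }

To compute FIRST(X), examine every production with X on the left-hand side, reading each right-hand side left to right until a non-nullable symbol is reached.

From X → ε:
  - ε-production, so ε ∈ FIRST(X)

Collecting: FIRST(X) = { ε }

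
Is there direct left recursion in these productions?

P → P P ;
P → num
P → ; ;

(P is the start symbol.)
Yes, P is left-recursive

Direct left recursion occurs when N → N α for some non-terminal N (the right-hand side begins with the left-hand side itself).

P → P P ;: LEFT RECURSIVE (starts with P)
P → num: starts with num
P → ; ;: starts with ';'

The grammar has direct left recursion on: P.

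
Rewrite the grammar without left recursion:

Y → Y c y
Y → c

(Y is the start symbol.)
Y → c Y'
Y' → c y Y'
Y' → ε

Y is directly left-recursive. The standard transformation for
  A → A α₁ | ... | A α_m | β₁ | ... | β_n
is
  A  → β₁ A' | ... | β_n A'
  A' → α₁ A' | ... | α_m A' | ε

Y → c becomes Y → c Y'
Y → Y c y becomes Y' → c y Y'
Add Y' → ε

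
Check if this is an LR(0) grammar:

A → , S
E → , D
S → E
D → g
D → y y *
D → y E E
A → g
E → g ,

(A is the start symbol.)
Yes, the grammar is LR(0)

A grammar is LR(0) if no state in the canonical LR(0) collection has:
  - both a shift item (dot before a terminal) and a complete item (shift-reduce conflict), or
  - two or more complete items (reduce-reduce conflict; the accept item [A' → A .] counts as a complete item here).

Augment with A' → A and build the canonical LR(0) collection (I0 = CLOSURE({[A' → . A]}), then GOTO on every symbol after a dot until no new states appear). It has 16 states:
  I0: { [A → . , S], [A → . g], [A' → . A] }  — shift
  I1: { [A → , . S], [E → . , D], [E → . g ,], [S → . E] }  — shift
  I2: { [A' → A .] }  — accept
  I3: { [A → g .] }  — reduce
  I4: { [D → . g], [D → . y E E], [D → . y y *], [E → , . D] }  — shift
  I5: { [S → E .] }  — reduce
  I6: { [A → , S .] }  — reduce
  I7: { [E → g . ,] }  — shift
  I8: { [E → g , .] }  — reduce
  I9: { [E → , D .] }  — reduce
  I10: { [D → g .] }  — reduce
  I11: { [D → y . E E], [D → y . y *], [E → . , D], [E → . g ,] }  — shift
  I12: { [D → y E . E], [E → . , D], [E → . g ,] }  — shift
  I13: { [D → y y . *] }  — shift
  I14: { [D → y y * .] }  — reduce
  I15: { [D → y E E .] }  — reduce

Every state is either a pure shift/goto state or contains exactly one complete item and nothing to shift — no conflicts. The grammar is LR(0).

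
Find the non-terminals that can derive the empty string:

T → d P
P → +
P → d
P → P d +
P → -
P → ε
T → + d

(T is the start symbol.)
{ 'P' }

A non-terminal is nullable if it can derive ε (the empty string): either it has an ε-production, or it has a production whose right-hand side consists entirely of nullable non-terminals.

ε-productions: P → ε
So P is immediately nullable.
No further non-terminal can be added: every production for the remaining non-terminals contains a terminal or a non-nullable non-terminal.
Nullable = { 'P' }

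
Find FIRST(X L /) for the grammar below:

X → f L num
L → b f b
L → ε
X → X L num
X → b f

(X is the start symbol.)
FIRST sets of the non-terminals involved (from the grammar, by fixed-point iteration):
  FIRST(X) = { 'b', 'f' }

To compute FIRST(X L /), process the symbols left to right:
Symbol X is a non-terminal. Add FIRST(X) \ {ε} = { 'b', 'f' }
X is not nullable (ε ∉ FIRST(X)), so stop here.
FIRST(X L /) = { 'b', 'f' }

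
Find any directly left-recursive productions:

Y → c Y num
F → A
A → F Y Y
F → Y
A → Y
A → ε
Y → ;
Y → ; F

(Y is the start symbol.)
No direct left recursion

Direct left recursion occurs when N → N α for some non-terminal N (the right-hand side begins with the left-hand side itself).

Y → c Y num: starts with c
F → A: starts with A
A → F Y Y: starts with F
F → Y: starts with Y
A → Y: starts with Y
A → ε: starts with ε
Y → ;: starts with ';'
Y → ; F: starts with ';'

No direct left recursion found.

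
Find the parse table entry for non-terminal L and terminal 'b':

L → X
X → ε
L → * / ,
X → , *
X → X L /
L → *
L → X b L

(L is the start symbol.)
L → X, L → X b L

To find M[L, 'b'], we find productions for L where 'b' is in the predict set (PREDICT(N → α) = (FIRST(α) \ {ε}) ∪ (FOLLOW(N) if α ⇒* ε)).

Relevant sets:
  FIRST(X) = { '*', ',', '/', 'b', ε }
  FOLLOW(L) = { $, '/' }

L → X: PREDICT = { $, '*', ',', '/', 'b' }
  'b' is in predict set, so this production goes in M[L, 'b']
L → * / ,: PREDICT = { '*' }
L → *: PREDICT = { '*' }
L → X b L: PREDICT = { '*', ',', '/', 'b' }
  'b' is in predict set, so this production goes in M[L, 'b']

M[L, 'b'] = L → X, L → X b L  (a multiply-defined cell — the grammar is not LL(1))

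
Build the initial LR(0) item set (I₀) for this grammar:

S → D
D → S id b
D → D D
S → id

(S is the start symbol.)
First, augment the grammar with S' → S
I₀ = CLOSURE({ [S' → . S] }):
  [S' → . S] has the dot before S: add [S → . D], [S → . id]
  [S → . D] has the dot before D: add [D → . S id b], [D → . D D]
No further items can be added.

I₀ = { [D → . D D], [D → . S id b], [S → . D], [S → . id], [S' → . S] }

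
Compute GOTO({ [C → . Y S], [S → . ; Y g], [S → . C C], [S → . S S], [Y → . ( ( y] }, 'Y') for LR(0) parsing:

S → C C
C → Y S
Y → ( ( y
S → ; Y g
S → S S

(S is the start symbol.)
GOTO(I, 'Y') = CLOSURE({ [A → αX.β] : [A → α.Xβ] ∈ I, X = 'Y' })

Items with dot before 'Y', with the dot advanced:
  [C → . Y S] → [C → Y . S]
Closure of the advanced items:
  [C → Y . S] has the dot before S: add [S → . C C], [S → . ; Y g], [S → . S S]
  [S → . C C] has the dot before C: add [C → . Y S]
  [C → . Y S] has the dot before Y: add [Y → . ( ( y]

GOTO = { [C → . Y S], [C → Y . S], [S → . ; Y g], [S → . C C], [S → . S S], [Y → . ( ( y] }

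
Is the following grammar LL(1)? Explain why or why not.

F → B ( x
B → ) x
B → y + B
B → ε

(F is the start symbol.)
Yes, the grammar is LL(1).

Relevant sets:
  FOLLOW(B) = { '(' }

For B:
  PREDICT(B → ')' x) = { ')' }
  PREDICT(B → y '+' B) = { 'y' }
  PREDICT(B → ε) = { '(' }
F has a single production, so nothing to check there.

All predict sets are disjoint. The grammar IS LL(1).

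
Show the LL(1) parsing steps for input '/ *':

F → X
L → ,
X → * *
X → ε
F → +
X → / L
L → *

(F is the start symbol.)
Stack is shown with the top on the left.

Stack  Input  Action
--------------------
F $    / * $  output F → X
X $    / * $  output X → / L
/ L $  / * $  match '/'
L $    * $    output L → *
* $    * $    match '*'
$      $      accept

The string is accepted.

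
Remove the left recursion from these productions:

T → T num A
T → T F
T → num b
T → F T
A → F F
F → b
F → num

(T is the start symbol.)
T is directly left-recursive. The standard transformation for
  A → A α₁ | ... | A α_m | β₁ | ... | β_n
is
  A  → β₁ A' | ... | β_n A'
  A' → α₁ A' | ... | α_m A' | ε

T → num b becomes T → num b T'
T → F T becomes T → F T T'
T → T num A becomes T' → num A T'
T → T F becomes T' → F T'
Add T' → ε

Productions for other non-terminals are unchanged:
  A → F F
  F → b
  F → num

Resulting grammar:
T → num b T'
T → F T T'
T' → num A T'
T' → F T'
T' → ε
A → F F
F → b
F → num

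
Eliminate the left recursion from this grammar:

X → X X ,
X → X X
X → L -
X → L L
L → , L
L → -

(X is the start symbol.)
X is directly left-recursive. The standard transformation for
  A → A α₁ | ... | A α_m | β₁ | ... | β_n
is
  A  → β₁ A' | ... | β_n A'
  A' → α₁ A' | ... | α_m A' | ε

X → L - becomes X → L - X'
X → L L becomes X → L L X'
X → X X , becomes X' → X , X'
X → X X becomes X' → X X'
Add X' → ε

Productions for other non-terminals are unchanged:
  L → , L
  L → -

Resulting grammar:
X → L - X'
X → L L X'
X' → X , X'
X' → X X'
X' → ε
L → , L
L → -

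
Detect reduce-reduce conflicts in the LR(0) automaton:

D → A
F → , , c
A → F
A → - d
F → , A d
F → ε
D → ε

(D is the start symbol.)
A reduce-reduce conflict occurs when an LR(0) state has two complete items [A → α .] and [B → β .] — both call for a reduction, and with no lookahead the parser cannot choose between them.

Augment with D' → D and build the canonical LR(0) collection (I0 = CLOSURE({[D' → . D]}), then GOTO on every symbol after a dot until no new states appear). It has 11 states:
  I0: { [A → . - d], [A → . F], [D → . A], [D → .], [D' → . D], [F → . , , c], [F → . , A d], [F → .] }  — shift, 2 reduces
  I1: { [A → . - d], [A → . F], [F → , . , c], [F → , . A d], [F → . , , c], [F → . , A d], [F → .] }  — shift, reduce
  I2: { [A → - . d] }  — shift
  I3: { [D → A .] }  — reduce
  I4: { [D' → D .] }  — accept
  I5: { [A → F .] }  — reduce
  I6: { [A → - d .] }  — reduce
  I7: { [A → . - d], [A → . F], [F → , , . c], [F → , . , c], [F → , . A d], [F → . , , c], [F → . , A d], [F → .] }  — shift, reduce
  I8: { [F → , A . d] }  — shift
  I9: { [F → , A d .] }  — reduce
  I10: { [F → , , c .] }  — reduce

I0 contains complete items [D → .], [F → .] — reduce-reduce conflict.

Answer: Yes — I0: [D → .] vs [F → .]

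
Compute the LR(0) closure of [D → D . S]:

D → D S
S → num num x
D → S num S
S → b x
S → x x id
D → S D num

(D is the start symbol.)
{ [D → D . S], [S → . b x], [S → . num num x], [S → . x x id] }

To compute CLOSURE, for each item [A → α.Bβ] where B is a non-terminal, add [B → .γ] for all productions B → γ; repeat for the newly added items until nothing changes.

Start with: [D → D . S]
  [D → D . S] has the dot before S: add [S → . num num x], [S → . b x], [S → . x x id]
No further items can be added.

CLOSURE = { [D → D . S], [S → . b x], [S → . num num x], [S → . x x id] }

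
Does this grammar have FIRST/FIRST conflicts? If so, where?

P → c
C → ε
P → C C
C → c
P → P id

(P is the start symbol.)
A FIRST/FIRST conflict occurs when two productions N → α and N → β for the same non-terminal have FIRST(α) ∩ FIRST(β) ≠ ∅ (with ε ∈ FIRST of a nullable right-hand side, so two nullable alternatives also conflict).

FIRST sets of the non-terminals at (or reachable through a nullable prefix from) the front of some alternative:
  FIRST(C) = { 'c', ε }
  FIRST(P) = { 'c', 'id', ε }

Productions for P:
  P → c: FIRST = { 'c' }
  P → C C: FIRST = { 'c', ε }
  P → P id: FIRST = { 'c', 'id' }
Productions for C:
  C → ε: FIRST = { ε }
  C → c: FIRST = { 'c' }

Conflict for P: P → c and P → C C
  Overlap: { 'c' }
Conflict for P: P → c and P → P id
  Overlap: { 'c' }
Conflict for P: P → C C and P → P id
  Overlap: { 'c' }

Answer: Yes. P → c / P → C C on { 'c' }; P → c / P → P id on { 'c' }; P → C C / P → P id on { 'c' }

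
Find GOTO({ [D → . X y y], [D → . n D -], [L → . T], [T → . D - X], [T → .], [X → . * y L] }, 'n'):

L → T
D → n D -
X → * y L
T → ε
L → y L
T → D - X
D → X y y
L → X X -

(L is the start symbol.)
{ [D → . X y y], [D → . n D -], [D → n . D -], [X → . * y L] }

GOTO(I, 'n') = CLOSURE({ [A → αX.β] : [A → α.Xβ] ∈ I, X = 'n' })

Items with dot before 'n', with the dot advanced:
  [D → . n D -] → [D → n . D -]
Closure of the advanced items:
  [D → n . D -] has the dot before D: add [D → . n D -], [D → . X y y]
  [D → . X y y] has the dot before X: add [X → . * y L]

GOTO = { [D → . X y y], [D → . n D -], [D → n . D -], [X → . * y L] }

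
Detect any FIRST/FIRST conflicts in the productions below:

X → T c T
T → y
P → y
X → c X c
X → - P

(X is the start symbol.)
No FIRST/FIRST conflicts.

A FIRST/FIRST conflict occurs when two productions N → α and N → β for the same non-terminal have FIRST(α) ∩ FIRST(β) ≠ ∅ (with ε ∈ FIRST of a nullable right-hand side, so two nullable alternatives also conflict).

FIRST sets of the non-terminals at (or reachable through a nullable prefix from) the front of some alternative:
  FIRST(T) = { 'y' }

Productions for X:
  X → T c T: FIRST = { 'y' }
  X → c X c: FIRST = { 'c' }
  X → - P: FIRST = { '-' }
T, P have only one production, so no FIRST/FIRST conflict is possible there.

All alternatives of each non-terminal have pairwise disjoint FIRST sets.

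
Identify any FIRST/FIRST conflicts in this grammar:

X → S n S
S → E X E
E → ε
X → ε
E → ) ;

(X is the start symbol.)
FIRST sets of the non-terminals at (or reachable through a nullable prefix from) the front of some alternative:
  FIRST(S) = { ')', 'n', ε }

Productions for X:
  X → S n S: FIRST = { ')', 'n' }
  X → ε: FIRST = { ε }
Productions for E:
  E → ε: FIRST = { ε }
  E → ) ;: FIRST = { ')' }
S has only one production, so no FIRST/FIRST conflict is possible there.

All alternatives of each non-terminal have pairwise disjoint FIRST sets.

Answer: No FIRST/FIRST conflicts.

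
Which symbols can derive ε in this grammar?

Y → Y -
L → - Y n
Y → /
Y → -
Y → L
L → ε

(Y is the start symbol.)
{ 'L', 'Y' }

A non-terminal is nullable if it can derive ε (the empty string): either it has an ε-production, or it has a production whose right-hand side consists entirely of nullable non-terminals.

ε-productions: L → ε
So L is immediately nullable.
Y → L: every symbol on the right is nullable, so Y is nullable too.
Every non-terminal is now nullable.
Nullable = { 'L', 'Y' }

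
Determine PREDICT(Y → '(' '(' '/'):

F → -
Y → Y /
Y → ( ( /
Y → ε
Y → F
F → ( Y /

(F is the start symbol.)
{ '(' }

PREDICT(Y → '(' '(' '/') = (FIRST(RHS) \ {ε}) ∪ (FOLLOW(Y) if ε ∈ FIRST(RHS), i.e. RHS ⇒* ε)
FIRST('(' '(' '/') = { '(' }
ε ∉ FIRST('(' '(' '/'), so FOLLOW(Y) is not added.
PREDICT(Y → '(' '(' '/') = { '(' }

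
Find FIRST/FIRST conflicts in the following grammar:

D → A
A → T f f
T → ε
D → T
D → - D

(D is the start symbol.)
No FIRST/FIRST conflicts.

A FIRST/FIRST conflict occurs when two productions N → α and N → β for the same non-terminal have FIRST(α) ∩ FIRST(β) ≠ ∅ (with ε ∈ FIRST of a nullable right-hand side, so two nullable alternatives also conflict).

FIRST sets of the non-terminals at (or reachable through a nullable prefix from) the front of some alternative:
  FIRST(A) = { 'f' }
  FIRST(T) = { ε }

Productions for D:
  D → A: FIRST = { 'f' }
  D → T: FIRST = { ε }
  D → - D: FIRST = { '-' }
A, T have only one production, so no FIRST/FIRST conflict is possible there.

All alternatives of each non-terminal have pairwise disjoint FIRST sets.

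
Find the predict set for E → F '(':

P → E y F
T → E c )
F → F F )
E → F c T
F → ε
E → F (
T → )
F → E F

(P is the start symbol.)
PREDICT(E → F '(') = (FIRST(RHS) \ {ε}) ∪ (FOLLOW(E) if ε ∈ FIRST(RHS), i.e. RHS ⇒* ε)
FIRST(F) = { '(', ')', 'c', ε }
FIRST(F '(') = { '(', ')', 'c' }
ε ∉ FIRST(F '('), so FOLLOW(E) is not added.
PREDICT(E → F '(') = { '(', ')', 'c' }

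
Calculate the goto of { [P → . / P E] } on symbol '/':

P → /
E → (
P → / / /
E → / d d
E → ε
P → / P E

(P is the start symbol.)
GOTO(I, '/') = CLOSURE({ [A → αX.β] : [A → α.Xβ] ∈ I, X = '/' })

Items with dot before '/', with the dot advanced:
  [P → . / P E] → [P → / . P E]
Closure of the advanced items:
  [P → / . P E] has the dot before P: add [P → . /], [P → . / / /], [P → . / P E]

GOTO = { [P → . / / /], [P → . / P E], [P → . /], [P → / . P E] }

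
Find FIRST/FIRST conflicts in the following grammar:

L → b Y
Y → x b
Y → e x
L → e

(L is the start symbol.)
No FIRST/FIRST conflicts.

A FIRST/FIRST conflict occurs when two productions N → α and N → β for the same non-terminal have FIRST(α) ∩ FIRST(β) ≠ ∅ (with ε ∈ FIRST of a nullable right-hand side, so two nullable alternatives also conflict).

Productions for L:
  L → b Y: FIRST = { 'b' }
  L → e: FIRST = { 'e' }
Productions for Y:
  Y → x b: FIRST = { 'x' }
  Y → e x: FIRST = { 'e' }

All alternatives of each non-terminal have pairwise disjoint FIRST sets.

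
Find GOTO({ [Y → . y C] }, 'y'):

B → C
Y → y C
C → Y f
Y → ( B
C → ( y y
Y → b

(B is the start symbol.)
GOTO(I, 'y') = CLOSURE({ [A → αX.β] : [A → α.Xβ] ∈ I, X = 'y' })

Items with dot before 'y', with the dot advanced:
  [Y → . y C] → [Y → y . C]
Closure of the advanced items:
  [Y → y . C] has the dot before C: add [C → . Y f], [C → . ( y y]
  [C → . Y f] has the dot before Y: add [Y → . y C], [Y → . ( B], [Y → . b]

GOTO = { [C → . ( y y], [C → . Y f], [Y → . ( B], [Y → . b], [Y → . y C], [Y → y . C] }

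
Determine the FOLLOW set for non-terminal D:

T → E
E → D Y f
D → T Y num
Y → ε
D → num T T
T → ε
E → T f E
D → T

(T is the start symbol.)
To compute FOLLOW(D), find every occurrence of D on a right-hand side N → α D β: add FIRST(β) \ {ε}, and if β is empty or nullable also add FOLLOW(N). Iterate to a fixed point.

In E → D Y f: D is followed by Y f, add FIRST(Y f) \ {ε} = { 'f' }

Taking the union: FOLLOW(D) = { 'f' }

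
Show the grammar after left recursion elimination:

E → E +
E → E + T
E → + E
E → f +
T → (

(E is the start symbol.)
E is directly left-recursive. The standard transformation for
  A → A α₁ | ... | A α_m | β₁ | ... | β_n
is
  A  → β₁ A' | ... | β_n A'
  A' → α₁ A' | ... | α_m A' | ε

E → + E becomes E → + E E'
E → f + becomes E → f + E'
E → E + becomes E' → + E'
E → E + T becomes E' → + T E'
Add E' → ε

Productions for other non-terminals are unchanged:
  T → (

Resulting grammar:
E → + E E'
E → f + E'
E' → + E'
E' → + T E'
E' → ε
T → (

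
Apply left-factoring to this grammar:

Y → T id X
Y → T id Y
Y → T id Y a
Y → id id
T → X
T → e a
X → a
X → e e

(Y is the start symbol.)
Y → T id Y'
Y' → X
Y' → Y Y''
Y'' → ε
Y'' → a
Y → id id
T → X
T → e a
X → a
X → e e

Left-factoring transforms A → αβ₁ | αβ₂ into A → αA' and A' → β₁ | β₂
(α is the longest common prefix among the alternatives). Repeat until
no nonterminal has two alternatives with a common prefix.

Round 1: Y has alternatives sharing prefix 'T id'. Introduce Y': Y → T id Y'
  Add: Y' → X
  Add: Y' → Y
  Add: Y' → Y a

Round 2: Y' has alternatives sharing prefix 'Y'. Introduce Y'': Y' → Y Y''
  Add: Y'' → ε
  Add: Y'' → a

No remaining common prefixes — done.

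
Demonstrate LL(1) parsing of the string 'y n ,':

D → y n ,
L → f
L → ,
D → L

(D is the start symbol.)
LL(1) parsing maintains a stack (initially the start symbol over $) and the input. At each step: if the stack top is a terminal, match it against the current input token; if it is a non-terminal N, replace it with the RHS of M[N, lookahead] (the unique production whose predict set contains the lookahead).

Stack is shown with the top on the left.

Stack    Input    Action
------------------------
D $      y n , $  output D → y n ,
y n , $  y n , $  match 'y'
n , $    n , $    match 'n'
, $      , $      match ','
$        $        accept

The string is accepted.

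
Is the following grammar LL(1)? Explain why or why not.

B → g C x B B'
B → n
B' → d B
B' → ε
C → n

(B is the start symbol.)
No. Predict set conflict for B': { 'd' }

A grammar is LL(1) if for each non-terminal N with multiple productions, the predict sets of those productions are pairwise disjoint, where PREDICT(N → α) = (FIRST(α) \ {ε}) ∪ (FOLLOW(N) if α ⇒* ε).

Relevant sets:
  FOLLOW(B') = { $, 'd' }

For B:
  PREDICT(B → g C x B B') = { 'g' }
  PREDICT(B → n) = { 'n' }
For B':
  PREDICT(B' → d B) = { 'd' }
  PREDICT(B' → ε) = { $, 'd' }
C has a single production, so nothing to check there.

Conflict found: Predict set conflict for B': { 'd' }
The grammar is NOT LL(1).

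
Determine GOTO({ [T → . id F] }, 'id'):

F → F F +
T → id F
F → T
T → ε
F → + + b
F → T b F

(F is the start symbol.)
GOTO(I, 'id') = CLOSURE({ [A → αX.β] : [A → α.Xβ] ∈ I, X = 'id' })

Items with dot before 'id', with the dot advanced:
  [T → . id F] → [T → id . F]
Closure of the advanced items:
  [T → id . F] has the dot before F: add [F → . F F +], [F → . T], [F → . + + b], [F → . T b F]
  [F → . T] has the dot before T: add [T → . id F], [T → .]

GOTO = { [F → . + + b], [F → . F F +], [F → . T b F], [F → . T], [T → . id F], [T → .], [T → id . F] }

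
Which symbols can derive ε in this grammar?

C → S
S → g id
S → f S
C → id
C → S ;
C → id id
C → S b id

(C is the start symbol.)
There are no ε-productions, so no non-terminal can derive ε.
No non-terminals are nullable.

Answer: None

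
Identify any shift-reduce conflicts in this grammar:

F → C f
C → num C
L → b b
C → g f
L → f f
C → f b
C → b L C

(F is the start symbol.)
No shift-reduce conflicts

A shift-reduce conflict occurs when an LR(0) state has both:
  - a complete (reduce) item [A → α .] (dot at the end), and
  - a shift item [B → β . c γ] (dot before a terminal).

Augment with F' → F and build the canonical LR(0) collection (I0 = CLOSURE({[F' → . F]}), then GOTO on every symbol after a dot until no new states appear). It has 17 states:
  I0: { [C → . b L C], [C → . f b], [C → . g f], [C → . num C], [F → . C f], [F' → . F] }  — shift
  I1: { [F → C . f] }  — shift
  I2: { [F' → F .] }  — accept
  I3: { [C → b . L C], [L → . b b], [L → . f f] }  — shift
  I4: { [C → f . b] }  — shift
  I5: { [C → g . f] }  — shift
  I6: { [C → . b L C], [C → . f b], [C → . g f], [C → . num C], [C → num . C] }  — shift
  I7: { [C → num C .] }  — reduce
  I8: { [C → g f .] }  — reduce
  I9: { [C → f b .] }  — reduce
  I10: { [C → . b L C], [C → . f b], [C → . g f], [C → . num C], [C → b L . C] }  — shift
  I11: { [L → b . b] }  — shift
  I12: { [L → f . f] }  — shift
  I13: { [L → f f .] }  — reduce
  I14: { [L → b b .] }  — reduce
  I15: { [C → b L C .] }  — reduce
  I16: { [F → C f .] }  — reduce

No state contains both a complete item and a shift item.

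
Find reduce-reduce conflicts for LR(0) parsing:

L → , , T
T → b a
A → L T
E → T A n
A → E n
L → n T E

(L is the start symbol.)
No reduce-reduce conflicts

A reduce-reduce conflict occurs when an LR(0) state has two complete items [A → α .] and [B → β .] — both call for a reduction, and with no lookahead the parser cannot choose between them.

Augment with L' → L and build the canonical LR(0) collection (I0 = CLOSURE({[L' → . L]}), then GOTO on every symbol after a dot until no new states appear). It has 17 states:
  I0: { [L → . , , T], [L → . n T E], [L' → . L] }  — shift
  I1: { [L → , . , T] }  — shift
  I2: { [L' → L .] }  — accept
  I3: { [L → n . T E], [T → . b a] }  — shift
  I4: { [E → . T A n], [L → n T . E], [T → . b a] }  — shift
  I5: { [T → b . a] }  — shift
  I6: { [T → b a .] }  — reduce
  I7: { [L → n T E .] }  — reduce
  I8: { [A → . E n], [A → . L T], [E → . T A n], [E → T . A n], [L → . , , T], [L → . n T E], [T → . b a] }  — shift
  I9: { [E → T A . n] }  — shift
  I10: { [A → E . n] }  — shift
  I11: { [A → L . T], [T → . b a] }  — shift
  I12: { [A → L T .] }  — reduce
  I13: { [A → E n .] }  — reduce
  I14: { [E → T A n .] }  — reduce
  I15: { [L → , , . T], [T → . b a] }  — shift
  I16: { [L → , , T .] }  — reduce

No state contains more than one complete item.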